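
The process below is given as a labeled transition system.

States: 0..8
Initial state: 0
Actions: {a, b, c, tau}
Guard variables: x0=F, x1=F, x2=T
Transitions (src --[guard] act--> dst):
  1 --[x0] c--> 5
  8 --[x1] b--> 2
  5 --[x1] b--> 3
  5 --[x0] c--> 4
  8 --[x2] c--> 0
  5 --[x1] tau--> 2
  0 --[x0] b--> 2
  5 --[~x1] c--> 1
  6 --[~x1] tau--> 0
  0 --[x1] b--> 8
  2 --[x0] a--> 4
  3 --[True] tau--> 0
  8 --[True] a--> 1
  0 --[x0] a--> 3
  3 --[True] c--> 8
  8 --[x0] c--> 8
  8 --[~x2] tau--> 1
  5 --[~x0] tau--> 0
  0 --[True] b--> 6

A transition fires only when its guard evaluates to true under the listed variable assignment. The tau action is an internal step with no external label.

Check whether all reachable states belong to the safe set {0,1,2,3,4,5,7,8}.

Safe = {0,1,2,3,4,5,7,8}
Reachable = {0,6}
  0: ✓
  6: VIOLATES
counterexample path to 6: b

Answer: INVARIANT VIOLATED at state 6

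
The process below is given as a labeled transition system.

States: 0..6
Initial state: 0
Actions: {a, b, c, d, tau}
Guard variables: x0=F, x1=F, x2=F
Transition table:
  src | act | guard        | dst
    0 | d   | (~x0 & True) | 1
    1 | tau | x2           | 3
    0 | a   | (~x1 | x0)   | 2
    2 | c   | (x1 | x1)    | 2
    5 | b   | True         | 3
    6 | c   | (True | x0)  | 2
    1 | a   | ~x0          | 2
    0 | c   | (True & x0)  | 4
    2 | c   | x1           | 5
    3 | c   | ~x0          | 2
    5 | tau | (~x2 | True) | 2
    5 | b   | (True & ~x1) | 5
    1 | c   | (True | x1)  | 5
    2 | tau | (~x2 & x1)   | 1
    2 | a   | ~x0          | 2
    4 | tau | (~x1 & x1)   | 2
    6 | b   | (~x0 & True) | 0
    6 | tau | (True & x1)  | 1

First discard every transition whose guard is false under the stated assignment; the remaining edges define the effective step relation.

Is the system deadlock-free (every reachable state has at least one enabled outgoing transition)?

R = {0,1,2,3,5}
  0: a→2  d→1  [deg 2]
  1: a→2  c→5  [deg 2]
  2: a→2  [deg 1]
  3: c→2  [deg 1]
  5: b→3  b→5  tau→2  [deg 3]

Answer: DEADLOCK-FREE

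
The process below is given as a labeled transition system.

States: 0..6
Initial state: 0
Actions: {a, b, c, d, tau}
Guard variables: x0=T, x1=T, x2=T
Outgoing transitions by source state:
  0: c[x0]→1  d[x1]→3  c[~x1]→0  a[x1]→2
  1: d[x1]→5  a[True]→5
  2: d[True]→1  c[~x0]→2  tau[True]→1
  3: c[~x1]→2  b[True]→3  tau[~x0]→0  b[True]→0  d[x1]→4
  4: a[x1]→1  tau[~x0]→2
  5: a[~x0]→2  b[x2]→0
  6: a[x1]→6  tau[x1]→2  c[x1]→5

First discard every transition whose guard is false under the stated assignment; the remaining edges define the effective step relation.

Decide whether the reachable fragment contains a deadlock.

Reachable = {0,1,2,3,4,5}
  0: a→2  c→1  d→3  [deg 3]
  1: a→5  d→5  [deg 2]
  2: d→1  tau→1  [deg 2]
  3: b→0  b→3  d→4  [deg 3]
  4: a→1  [deg 1]
  5: b→0  [deg 1]

Answer: DEADLOCK-FREE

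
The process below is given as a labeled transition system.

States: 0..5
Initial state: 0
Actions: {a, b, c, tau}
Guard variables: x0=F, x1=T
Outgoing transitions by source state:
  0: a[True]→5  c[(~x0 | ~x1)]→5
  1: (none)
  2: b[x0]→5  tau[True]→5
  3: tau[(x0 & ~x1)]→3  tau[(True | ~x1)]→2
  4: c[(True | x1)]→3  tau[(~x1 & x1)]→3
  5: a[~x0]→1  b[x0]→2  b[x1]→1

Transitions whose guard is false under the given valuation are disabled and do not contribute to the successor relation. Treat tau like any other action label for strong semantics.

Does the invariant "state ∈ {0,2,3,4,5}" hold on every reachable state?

Safe = {0,2,3,4,5}
Reach set: {0,1,5}
  0: ok
  1: outside
  5: ok
reach 1 via a·a — violates

Answer: INVARIANT VIOLATED at state 1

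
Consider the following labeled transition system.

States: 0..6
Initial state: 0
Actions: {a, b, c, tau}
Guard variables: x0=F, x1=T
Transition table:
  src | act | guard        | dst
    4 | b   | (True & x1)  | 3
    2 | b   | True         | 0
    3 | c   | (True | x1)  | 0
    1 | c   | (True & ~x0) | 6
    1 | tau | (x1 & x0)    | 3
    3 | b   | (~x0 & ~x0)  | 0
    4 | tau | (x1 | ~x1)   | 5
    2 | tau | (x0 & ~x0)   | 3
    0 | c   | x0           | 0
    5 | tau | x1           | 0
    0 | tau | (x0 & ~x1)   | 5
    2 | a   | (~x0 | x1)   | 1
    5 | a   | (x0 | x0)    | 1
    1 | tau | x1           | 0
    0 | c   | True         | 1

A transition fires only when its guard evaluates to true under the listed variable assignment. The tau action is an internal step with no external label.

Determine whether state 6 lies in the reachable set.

Answer: REACHABLE

Analysis:
Guard filter leaves 10 enabled edge(s).
L0 = {0}
L1 = {1}  now seen {0,1}
L2 = {6}  now seen {0,1,6}
Reach set: {0,1,6}
Path to 6: c·c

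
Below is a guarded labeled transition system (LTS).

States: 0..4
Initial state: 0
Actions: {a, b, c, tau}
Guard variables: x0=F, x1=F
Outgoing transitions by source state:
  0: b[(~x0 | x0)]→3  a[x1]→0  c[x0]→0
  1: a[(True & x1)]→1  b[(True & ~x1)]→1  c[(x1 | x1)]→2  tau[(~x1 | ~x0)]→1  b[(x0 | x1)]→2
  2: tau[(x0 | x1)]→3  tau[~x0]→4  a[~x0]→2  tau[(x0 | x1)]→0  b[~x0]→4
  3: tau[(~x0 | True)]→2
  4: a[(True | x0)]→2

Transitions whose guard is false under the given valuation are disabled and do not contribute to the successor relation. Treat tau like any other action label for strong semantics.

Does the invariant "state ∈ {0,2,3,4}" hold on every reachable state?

Inv-set: {0,2,3,4}
R = {0,2,3,4}
  0: ✓
  2: ✓
  3: ✓
  4: ✓

Answer: INVARIANT HOLDS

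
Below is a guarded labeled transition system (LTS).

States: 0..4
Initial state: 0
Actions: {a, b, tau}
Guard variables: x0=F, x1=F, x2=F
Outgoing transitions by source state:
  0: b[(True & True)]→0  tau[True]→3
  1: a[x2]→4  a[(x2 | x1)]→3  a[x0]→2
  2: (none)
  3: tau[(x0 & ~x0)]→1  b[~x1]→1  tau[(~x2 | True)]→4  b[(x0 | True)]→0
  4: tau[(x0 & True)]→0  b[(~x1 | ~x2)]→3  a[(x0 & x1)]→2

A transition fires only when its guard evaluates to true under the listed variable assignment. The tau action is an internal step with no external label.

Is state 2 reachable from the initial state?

After dropping false guards: 6 live edges.
depth 0: {0}
depth 1: {3}  now seen {0,3}
depth 2: {1,4}  now seen {0,1,3,4}
Reachable = {0,1,3,4}

Answer: UNREACHABLE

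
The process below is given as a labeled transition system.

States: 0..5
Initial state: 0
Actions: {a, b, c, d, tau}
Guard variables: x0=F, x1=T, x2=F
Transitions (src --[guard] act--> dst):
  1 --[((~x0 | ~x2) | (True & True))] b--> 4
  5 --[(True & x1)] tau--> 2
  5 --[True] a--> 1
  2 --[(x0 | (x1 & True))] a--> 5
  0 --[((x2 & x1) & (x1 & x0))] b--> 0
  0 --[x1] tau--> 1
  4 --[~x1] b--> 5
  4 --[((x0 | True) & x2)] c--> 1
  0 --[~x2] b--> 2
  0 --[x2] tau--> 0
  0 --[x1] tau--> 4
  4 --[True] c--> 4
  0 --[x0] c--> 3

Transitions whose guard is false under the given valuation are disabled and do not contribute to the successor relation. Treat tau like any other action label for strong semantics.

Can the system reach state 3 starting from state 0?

Answer: UNREACHABLE

Trace:
8 transition(s) survive guard evaluation.
L0 = {0}
L1 = {1,2,4}  cumulative {0,1,2,4}
L2 = {5}  cumulative {0,1,2,4,5}
Reach set: {0,1,2,4,5}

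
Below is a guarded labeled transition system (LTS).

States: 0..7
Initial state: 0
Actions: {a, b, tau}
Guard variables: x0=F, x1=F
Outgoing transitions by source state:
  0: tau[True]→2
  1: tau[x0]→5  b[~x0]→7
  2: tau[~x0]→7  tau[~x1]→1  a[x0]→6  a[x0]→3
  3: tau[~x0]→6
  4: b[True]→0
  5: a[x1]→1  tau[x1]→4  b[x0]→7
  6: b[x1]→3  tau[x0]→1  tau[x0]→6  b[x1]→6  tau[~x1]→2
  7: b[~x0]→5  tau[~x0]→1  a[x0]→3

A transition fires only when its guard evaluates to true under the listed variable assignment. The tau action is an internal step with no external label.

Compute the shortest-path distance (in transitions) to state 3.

Answer: UNREACHABLE

Working:
BFS to 3:
  L0 = {0}
  L1 = {2}
  L2 = {1,7}
  L3 = {5}
3 never appears.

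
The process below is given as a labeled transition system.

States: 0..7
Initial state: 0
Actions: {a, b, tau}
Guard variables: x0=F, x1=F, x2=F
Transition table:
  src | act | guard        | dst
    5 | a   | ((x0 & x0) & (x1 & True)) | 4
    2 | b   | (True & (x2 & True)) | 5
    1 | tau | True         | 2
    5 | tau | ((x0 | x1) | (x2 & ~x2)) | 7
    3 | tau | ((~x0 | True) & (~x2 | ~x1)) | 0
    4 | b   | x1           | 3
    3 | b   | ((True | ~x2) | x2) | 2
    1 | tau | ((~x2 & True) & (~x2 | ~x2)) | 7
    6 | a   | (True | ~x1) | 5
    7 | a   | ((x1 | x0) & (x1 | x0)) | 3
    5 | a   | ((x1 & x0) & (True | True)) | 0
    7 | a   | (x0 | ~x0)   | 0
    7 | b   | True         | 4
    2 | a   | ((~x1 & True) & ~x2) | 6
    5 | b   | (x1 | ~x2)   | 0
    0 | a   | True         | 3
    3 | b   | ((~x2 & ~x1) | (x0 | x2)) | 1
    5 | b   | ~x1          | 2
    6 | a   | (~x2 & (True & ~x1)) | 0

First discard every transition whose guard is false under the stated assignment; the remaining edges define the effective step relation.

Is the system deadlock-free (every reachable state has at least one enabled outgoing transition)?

Answer: DEADLOCK at state 4

Trace:
R = {0,1,2,3,4,5,6,7}
  0: a→3  [deg 1]
  1: tau→2  tau→7  [deg 2]
  2: a→6  [deg 1]
  3: b→1  b→2  tau→0  [deg 3]
  4: ∅  [deadlock]
  5: b→0  b→2  [deg 2]
  6: a→0  a→5  [deg 2]
  7: a→0  b→4  [deg 2]
witness 4: a·b·tau·b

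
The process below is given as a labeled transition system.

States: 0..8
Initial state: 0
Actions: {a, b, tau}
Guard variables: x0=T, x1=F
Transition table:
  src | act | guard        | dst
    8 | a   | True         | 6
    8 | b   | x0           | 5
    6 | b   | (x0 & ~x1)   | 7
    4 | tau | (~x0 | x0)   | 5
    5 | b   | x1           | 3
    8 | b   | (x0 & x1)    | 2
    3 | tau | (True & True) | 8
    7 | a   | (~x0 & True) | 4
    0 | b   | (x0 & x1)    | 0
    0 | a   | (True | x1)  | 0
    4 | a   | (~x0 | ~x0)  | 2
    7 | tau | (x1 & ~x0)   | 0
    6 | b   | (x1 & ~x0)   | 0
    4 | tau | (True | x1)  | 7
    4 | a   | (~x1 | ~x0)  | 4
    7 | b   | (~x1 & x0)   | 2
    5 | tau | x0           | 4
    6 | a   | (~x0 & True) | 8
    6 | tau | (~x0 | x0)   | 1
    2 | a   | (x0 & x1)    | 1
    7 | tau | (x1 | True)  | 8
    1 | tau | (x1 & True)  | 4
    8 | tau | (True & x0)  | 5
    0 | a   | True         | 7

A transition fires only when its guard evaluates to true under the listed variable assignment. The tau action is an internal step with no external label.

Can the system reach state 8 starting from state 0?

Answer: REACHABLE

Trace:
Guard filter leaves 14 enabled edge(s).
Layer 0: {0}
Layer 1: {7}  now seen {0,7}
Layer 2: {2,8}  now seen {0,2,7,8}
Layer 3: {5,6}  now seen {0,2,5,6,7,8}
Layer 4: {1,4}  now seen {0,1,2,4,5,6,7,8}
Reachable = {0,1,2,4,5,6,7,8}
trace reaching 8: a·tau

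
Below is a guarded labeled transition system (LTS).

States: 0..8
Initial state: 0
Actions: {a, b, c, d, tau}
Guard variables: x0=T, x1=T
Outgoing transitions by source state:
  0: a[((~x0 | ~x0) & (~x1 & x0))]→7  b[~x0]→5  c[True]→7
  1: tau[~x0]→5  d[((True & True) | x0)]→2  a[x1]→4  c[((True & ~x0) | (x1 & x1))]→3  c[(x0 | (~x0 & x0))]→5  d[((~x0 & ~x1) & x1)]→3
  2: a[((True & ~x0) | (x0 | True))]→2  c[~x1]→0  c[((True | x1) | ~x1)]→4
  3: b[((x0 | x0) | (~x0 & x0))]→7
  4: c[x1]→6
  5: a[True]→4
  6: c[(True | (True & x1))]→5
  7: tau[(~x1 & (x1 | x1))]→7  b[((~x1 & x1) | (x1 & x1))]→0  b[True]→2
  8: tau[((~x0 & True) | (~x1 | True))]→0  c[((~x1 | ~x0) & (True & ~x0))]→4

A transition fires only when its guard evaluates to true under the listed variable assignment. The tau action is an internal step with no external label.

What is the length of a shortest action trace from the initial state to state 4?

Answer: 3

Working:
BFS to 4:
  Layer 0: {0}
  Layer 1: {7}
  Layer 2: {2}
  Layer 3: {4}
4 enters at depth 3; path c·b·c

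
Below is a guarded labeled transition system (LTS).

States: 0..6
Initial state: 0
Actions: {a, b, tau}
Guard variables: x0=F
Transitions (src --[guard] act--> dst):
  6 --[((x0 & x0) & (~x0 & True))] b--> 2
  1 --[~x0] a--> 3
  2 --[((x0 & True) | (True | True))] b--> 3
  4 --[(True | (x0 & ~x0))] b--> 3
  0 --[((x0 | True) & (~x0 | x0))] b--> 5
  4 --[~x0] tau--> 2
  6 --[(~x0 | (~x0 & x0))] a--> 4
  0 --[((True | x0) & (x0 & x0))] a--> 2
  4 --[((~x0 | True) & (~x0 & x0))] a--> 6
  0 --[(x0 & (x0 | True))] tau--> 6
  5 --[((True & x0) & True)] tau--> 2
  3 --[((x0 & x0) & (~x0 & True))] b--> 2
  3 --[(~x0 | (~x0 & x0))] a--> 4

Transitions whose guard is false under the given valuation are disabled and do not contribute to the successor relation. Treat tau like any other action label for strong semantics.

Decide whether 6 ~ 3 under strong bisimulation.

Bisimulation quotient by refinement:
  round 0: {{0,1,2,3,4,5,6}}
  round 1: {{0,2},{1,3,6},{4},{5}}
  round 2: {{0},{1},{2},{3,6},{4},{5}}
6 equivalence class(es) (converged in 3)
class of 6: {3,6}; class of 3: {3,6}

Answer: BISIMILAR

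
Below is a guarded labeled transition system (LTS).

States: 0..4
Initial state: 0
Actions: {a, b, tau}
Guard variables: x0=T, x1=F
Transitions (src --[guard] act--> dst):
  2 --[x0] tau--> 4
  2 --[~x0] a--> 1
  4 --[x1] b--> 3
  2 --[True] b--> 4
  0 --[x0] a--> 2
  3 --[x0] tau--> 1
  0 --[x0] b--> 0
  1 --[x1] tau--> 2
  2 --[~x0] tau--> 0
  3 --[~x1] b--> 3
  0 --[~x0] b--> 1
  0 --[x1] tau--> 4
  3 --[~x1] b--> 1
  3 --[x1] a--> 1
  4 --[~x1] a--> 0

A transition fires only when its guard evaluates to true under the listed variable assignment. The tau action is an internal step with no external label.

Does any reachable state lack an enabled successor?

Answer: DEADLOCK-FREE

Trace:
Reachable = {0,2,4}
  0: a→2  b→0  [deg 2]
  2: b→4  tau→4  [deg 2]
  4: a→0  [deg 1]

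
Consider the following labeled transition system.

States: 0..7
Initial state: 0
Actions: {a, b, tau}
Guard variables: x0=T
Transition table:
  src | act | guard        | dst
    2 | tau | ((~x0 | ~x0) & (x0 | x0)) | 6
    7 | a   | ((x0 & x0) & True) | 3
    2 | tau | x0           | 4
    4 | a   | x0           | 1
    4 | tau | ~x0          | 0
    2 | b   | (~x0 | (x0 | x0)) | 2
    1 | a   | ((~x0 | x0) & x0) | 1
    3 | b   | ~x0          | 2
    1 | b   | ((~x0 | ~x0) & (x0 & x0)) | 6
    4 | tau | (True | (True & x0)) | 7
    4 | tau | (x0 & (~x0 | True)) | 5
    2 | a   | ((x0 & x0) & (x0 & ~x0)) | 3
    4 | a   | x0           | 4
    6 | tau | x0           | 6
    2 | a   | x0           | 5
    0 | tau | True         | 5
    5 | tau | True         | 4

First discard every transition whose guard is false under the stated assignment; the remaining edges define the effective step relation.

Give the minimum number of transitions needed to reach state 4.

BFS to 4:
  depth 0: {0}
  depth 1: {5}
  depth 2: {4}
4 enters at depth 2; path tau·tau

Answer: 2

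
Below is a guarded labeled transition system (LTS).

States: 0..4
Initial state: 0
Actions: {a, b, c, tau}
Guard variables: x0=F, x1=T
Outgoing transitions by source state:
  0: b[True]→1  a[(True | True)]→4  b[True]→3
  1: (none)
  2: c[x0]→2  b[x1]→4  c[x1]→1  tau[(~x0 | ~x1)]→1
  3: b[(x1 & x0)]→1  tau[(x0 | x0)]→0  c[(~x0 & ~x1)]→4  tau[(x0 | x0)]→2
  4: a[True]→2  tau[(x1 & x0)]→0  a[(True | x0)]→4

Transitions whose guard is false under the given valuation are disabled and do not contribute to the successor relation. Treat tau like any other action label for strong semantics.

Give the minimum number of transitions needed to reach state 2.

BFS to 2:
  depth 0: {0}
  depth 1: {1,3,4}
  depth 2: {2}
first hit 2 at d=2 via a·a

Answer: 2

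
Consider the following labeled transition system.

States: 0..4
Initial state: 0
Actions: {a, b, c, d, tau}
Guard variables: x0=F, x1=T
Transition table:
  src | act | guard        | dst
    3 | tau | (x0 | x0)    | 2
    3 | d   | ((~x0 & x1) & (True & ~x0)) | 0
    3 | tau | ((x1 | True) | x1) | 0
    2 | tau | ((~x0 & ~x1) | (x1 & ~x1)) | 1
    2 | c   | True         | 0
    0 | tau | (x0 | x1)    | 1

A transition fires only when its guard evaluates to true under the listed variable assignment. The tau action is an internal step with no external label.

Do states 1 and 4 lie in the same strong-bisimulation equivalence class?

Answer: BISIMILAR

Working:
Bisimulation quotient by refinement:
  P[0] = {{0,1,2,3,4}}
  P[1] = {{0},{1,4},{2},{3}}
stable after 2 split(s): 4 block(s)
1∈{1,4}, 4∈{1,4}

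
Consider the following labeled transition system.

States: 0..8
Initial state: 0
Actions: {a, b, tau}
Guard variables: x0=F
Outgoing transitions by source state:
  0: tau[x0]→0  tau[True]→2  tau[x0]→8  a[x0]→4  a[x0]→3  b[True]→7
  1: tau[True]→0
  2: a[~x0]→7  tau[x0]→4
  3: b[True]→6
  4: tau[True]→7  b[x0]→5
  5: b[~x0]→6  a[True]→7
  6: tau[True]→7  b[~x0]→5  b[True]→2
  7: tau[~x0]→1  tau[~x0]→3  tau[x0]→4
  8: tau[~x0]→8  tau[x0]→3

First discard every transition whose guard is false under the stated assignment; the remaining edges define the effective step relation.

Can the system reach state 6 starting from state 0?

Guard filter leaves 14 enabled edge(s).
Layer 0: {0}
Layer 1: {2,7}  cumulative {0,2,7}
Layer 2: {1,3}  cumulative {0,1,2,3,7}
Layer 3: {6}  cumulative {0,1,2,3,6,7}
Layer 4: {5}  cumulative {0,1,2,3,5,6,7}
Reach set: {0,1,2,3,5,6,7}
witness 6: b·tau·b

Answer: REACHABLE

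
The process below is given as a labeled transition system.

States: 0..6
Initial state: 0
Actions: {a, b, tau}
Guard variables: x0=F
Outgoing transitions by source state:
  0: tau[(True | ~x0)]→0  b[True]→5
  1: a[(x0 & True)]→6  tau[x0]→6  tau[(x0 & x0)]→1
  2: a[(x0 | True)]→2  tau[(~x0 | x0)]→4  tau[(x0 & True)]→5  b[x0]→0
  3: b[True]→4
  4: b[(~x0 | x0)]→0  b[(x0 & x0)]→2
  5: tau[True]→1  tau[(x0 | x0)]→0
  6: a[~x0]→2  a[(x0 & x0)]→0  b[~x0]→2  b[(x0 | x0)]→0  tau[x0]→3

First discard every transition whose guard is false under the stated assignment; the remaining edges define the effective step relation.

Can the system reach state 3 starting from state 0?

Answer: UNREACHABLE

Trace:
9 transition(s) survive guard evaluation.
L0 = {0}
L1 = {5}  cumulative {0,5}
L2 = {1}  cumulative {0,1,5}
Reach set: {0,1,5}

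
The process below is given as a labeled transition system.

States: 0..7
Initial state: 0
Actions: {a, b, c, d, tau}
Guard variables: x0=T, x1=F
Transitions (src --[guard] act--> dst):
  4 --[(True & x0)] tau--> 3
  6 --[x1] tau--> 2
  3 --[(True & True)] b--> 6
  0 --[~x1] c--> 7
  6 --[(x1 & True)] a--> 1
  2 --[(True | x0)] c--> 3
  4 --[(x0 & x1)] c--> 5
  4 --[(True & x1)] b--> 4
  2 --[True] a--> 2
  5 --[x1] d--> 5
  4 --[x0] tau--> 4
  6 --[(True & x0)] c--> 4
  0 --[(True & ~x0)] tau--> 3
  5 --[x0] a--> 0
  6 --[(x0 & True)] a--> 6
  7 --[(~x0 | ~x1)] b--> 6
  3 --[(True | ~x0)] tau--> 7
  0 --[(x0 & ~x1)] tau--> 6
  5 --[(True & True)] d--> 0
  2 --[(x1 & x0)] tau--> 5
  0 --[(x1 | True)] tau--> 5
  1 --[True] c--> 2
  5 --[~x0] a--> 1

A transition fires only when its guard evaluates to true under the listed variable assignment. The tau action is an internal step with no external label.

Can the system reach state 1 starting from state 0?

Answer: UNREACHABLE

Working:
15 transition(s) survive guard evaluation.
L0 = {0}
L1 = {5,6,7}  cumulative {0,5,6,7}
L2 = {4}  cumulative {0,4,5,6,7}
L3 = {3}  cumulative {0,3,4,5,6,7}
Reach set: {0,3,4,5,6,7}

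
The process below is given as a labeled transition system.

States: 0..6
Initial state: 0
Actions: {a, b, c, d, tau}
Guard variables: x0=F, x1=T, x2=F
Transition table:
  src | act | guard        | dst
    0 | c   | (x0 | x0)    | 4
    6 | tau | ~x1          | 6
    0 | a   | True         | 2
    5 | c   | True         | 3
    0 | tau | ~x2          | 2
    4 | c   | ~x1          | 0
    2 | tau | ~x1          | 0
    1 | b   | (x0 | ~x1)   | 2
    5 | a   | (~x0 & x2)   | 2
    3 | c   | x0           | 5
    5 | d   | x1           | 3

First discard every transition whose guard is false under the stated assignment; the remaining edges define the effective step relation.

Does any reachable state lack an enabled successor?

Answer: DEADLOCK at state 2

Trace:
Reachable = {0,2}
  0: a→2  tau→2  [2 out]
  2: ∅  [no exit]
trace reaching 2: a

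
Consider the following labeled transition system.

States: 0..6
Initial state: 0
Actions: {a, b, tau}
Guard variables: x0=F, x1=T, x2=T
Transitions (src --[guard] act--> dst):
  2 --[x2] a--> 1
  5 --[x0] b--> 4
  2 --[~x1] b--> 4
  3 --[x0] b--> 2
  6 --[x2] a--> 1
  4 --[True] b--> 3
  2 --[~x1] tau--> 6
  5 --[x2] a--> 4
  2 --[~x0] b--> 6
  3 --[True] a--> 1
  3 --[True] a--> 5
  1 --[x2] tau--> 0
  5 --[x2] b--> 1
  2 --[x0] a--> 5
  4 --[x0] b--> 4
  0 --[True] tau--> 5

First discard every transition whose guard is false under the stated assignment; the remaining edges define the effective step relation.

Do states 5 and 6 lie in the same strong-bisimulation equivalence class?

Answer: NOT BISIMILAR

Working:
Compute ~ classes (split until stable):
  round 0: {{0,1,2,3,4,5,6}}
  round 1: {{0,1},{2,5},{3,6},{4}}
  round 2: {{0},{1},{2},{3},{4},{5},{6}}
stable after 3 split(s): 7 block(s)
5∈{5}, 6∈{6}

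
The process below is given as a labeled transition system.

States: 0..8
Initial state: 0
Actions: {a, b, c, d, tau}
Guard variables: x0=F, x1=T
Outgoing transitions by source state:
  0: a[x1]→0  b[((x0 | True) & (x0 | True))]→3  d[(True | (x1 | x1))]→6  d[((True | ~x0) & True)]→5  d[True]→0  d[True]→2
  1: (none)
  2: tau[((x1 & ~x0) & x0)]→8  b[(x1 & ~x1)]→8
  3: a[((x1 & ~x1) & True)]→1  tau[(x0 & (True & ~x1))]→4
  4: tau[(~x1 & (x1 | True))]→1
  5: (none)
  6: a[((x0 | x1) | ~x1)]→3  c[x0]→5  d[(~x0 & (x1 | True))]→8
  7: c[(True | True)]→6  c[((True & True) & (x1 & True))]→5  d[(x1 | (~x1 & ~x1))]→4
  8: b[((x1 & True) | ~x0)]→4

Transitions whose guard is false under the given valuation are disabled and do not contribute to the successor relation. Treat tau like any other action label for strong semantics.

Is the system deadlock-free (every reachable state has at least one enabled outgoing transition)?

Answer: DEADLOCK at state 2

Working:
Reach set: {0,2,3,4,5,6,8}
  0: a→0  b→3  d→0  d→2  d→5  d→6  [6 exit(s)]
  2: ∅  [no exit]
  3: ∅  [no exit]
  4: ∅  [no exit]
  5: ∅  [no exit]
  6: a→3  d→8  [2 exit(s)]
  8: b→4  [1 exit(s)]
Path to 2: d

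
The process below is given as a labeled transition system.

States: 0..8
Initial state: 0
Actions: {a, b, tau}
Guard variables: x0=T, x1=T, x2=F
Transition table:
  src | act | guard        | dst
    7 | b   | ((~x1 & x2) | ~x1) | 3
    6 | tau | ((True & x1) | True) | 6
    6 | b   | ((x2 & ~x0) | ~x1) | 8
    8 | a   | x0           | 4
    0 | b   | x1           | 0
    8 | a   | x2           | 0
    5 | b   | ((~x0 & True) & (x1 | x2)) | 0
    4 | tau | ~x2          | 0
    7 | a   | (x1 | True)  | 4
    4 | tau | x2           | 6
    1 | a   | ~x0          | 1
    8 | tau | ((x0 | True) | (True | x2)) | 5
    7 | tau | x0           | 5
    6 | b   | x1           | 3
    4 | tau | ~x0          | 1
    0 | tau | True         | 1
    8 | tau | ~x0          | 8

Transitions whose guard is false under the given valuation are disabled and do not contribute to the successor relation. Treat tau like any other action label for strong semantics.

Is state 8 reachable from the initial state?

Answer: UNREACHABLE

Analysis:
9 transition(s) survive guard evaluation.
L0 = {0}
L1 = {1}  cumulative {0,1}
Reach set: {0,1}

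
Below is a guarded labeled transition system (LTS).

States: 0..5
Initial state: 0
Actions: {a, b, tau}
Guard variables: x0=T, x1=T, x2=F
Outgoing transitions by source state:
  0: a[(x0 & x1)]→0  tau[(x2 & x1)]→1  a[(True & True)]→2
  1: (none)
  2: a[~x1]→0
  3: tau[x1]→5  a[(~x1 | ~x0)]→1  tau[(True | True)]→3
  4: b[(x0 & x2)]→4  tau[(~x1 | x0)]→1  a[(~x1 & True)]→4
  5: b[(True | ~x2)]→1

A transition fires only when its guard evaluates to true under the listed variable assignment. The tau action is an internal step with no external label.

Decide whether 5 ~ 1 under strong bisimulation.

Answer: NOT BISIMILAR

Analysis:
Compute ~ classes (split until stable):
  P[0] = {{0,1,2,3,4,5}}
  P[1] = {{0},{1,2},{3,4},{5}}
  P[2] = {{0},{1,2},{3},{4},{5}}
Fixed point at round 3; 5 class(es).
[5]={5}  [1]={1,2}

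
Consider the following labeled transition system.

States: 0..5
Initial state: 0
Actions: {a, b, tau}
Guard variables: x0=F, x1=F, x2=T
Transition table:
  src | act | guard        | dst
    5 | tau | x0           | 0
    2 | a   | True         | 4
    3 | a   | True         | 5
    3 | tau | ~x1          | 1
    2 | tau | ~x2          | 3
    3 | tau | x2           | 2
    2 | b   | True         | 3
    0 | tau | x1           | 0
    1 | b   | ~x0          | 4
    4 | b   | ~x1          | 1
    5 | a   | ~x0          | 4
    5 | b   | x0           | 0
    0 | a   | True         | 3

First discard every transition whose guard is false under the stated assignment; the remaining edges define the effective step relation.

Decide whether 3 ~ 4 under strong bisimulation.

Answer: NOT BISIMILAR

Analysis:
Bisimulation quotient by refinement:
  P[0] = {{0,1,2,3,4,5}}
  P[1] = {{0,5},{1,4},{2},{3}}
  P[2] = {{0},{1,4},{2},{3},{5}}
5 equivalence class(es) (converged in 3)
3∈{3}, 4∈{1,4}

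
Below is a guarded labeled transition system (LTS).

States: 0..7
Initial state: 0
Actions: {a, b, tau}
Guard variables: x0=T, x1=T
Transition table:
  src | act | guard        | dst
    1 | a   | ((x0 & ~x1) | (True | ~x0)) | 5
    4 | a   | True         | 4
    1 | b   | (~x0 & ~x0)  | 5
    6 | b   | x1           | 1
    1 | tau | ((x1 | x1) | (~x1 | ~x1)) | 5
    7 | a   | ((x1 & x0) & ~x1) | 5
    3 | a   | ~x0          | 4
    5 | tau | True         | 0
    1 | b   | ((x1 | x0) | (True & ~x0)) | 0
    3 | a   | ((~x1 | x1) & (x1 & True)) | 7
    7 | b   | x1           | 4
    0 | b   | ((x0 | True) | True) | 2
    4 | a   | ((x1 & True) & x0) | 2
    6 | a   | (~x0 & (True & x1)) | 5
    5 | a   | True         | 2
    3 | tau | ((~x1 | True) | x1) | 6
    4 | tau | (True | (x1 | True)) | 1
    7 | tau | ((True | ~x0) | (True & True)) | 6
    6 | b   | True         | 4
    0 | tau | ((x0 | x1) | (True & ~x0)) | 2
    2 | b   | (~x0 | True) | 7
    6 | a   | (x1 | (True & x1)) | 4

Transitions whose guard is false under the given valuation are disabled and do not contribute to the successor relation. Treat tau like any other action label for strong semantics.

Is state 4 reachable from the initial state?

Guard filter leaves 18 enabled edge(s).
Layer 0: {0}
Layer 1: {2}  total {0,2}
Layer 2: {7}  total {0,2,7}
Layer 3: {4,6}  total {0,2,4,6,7}
Layer 4: {1}  total {0,1,2,4,6,7}
Layer 5: {5}  total {0,1,2,4,5,6,7}
Reachable = {0,1,2,4,5,6,7}
witness 4: b·b·b

Answer: REACHABLE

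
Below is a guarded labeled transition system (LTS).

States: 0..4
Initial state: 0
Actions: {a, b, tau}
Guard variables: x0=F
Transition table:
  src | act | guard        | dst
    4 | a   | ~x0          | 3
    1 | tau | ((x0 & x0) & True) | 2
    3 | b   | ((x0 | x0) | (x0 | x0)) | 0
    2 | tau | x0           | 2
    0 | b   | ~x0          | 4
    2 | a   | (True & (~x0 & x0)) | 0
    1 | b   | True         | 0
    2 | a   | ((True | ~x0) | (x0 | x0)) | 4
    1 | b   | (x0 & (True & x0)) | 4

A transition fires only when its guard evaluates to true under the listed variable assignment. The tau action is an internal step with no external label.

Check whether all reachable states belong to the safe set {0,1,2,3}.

Safe = {0,1,2,3}
Reach set: {0,3,4}
  0: safe
  3: safe
  4: outside
reach 4 via b — violates

Answer: INVARIANT VIOLATED at state 4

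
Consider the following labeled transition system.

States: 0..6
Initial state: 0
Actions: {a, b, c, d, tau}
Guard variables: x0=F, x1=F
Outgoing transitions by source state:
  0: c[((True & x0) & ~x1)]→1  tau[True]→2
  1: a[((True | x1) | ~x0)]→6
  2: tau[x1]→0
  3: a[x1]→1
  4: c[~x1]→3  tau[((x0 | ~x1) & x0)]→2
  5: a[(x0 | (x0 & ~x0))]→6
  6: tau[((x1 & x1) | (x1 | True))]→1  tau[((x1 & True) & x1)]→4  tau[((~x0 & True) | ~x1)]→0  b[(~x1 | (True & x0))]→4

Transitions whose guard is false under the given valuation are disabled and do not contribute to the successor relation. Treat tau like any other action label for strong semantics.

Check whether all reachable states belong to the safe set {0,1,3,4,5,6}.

Answer: INVARIANT VIOLATED at state 2

Trace:
Inv-set: {0,1,3,4,5,6}
Reachable = {0,2}
  0: safe
  2: ✗ unsafe
witness against invariant: tau → 2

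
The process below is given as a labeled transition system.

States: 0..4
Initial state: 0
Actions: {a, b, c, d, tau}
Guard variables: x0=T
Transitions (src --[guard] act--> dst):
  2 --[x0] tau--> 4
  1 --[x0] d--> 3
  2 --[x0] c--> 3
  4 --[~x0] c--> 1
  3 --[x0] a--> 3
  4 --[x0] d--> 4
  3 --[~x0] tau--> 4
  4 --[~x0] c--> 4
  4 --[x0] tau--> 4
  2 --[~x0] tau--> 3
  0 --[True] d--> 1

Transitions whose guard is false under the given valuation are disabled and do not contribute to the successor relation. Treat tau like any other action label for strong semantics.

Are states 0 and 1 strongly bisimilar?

Answer: NOT BISIMILAR

Working:
Compute ~ classes (split until stable):
  round 0: {{0,1,2,3,4}}
  round 1: {{0,1},{2},{3},{4}}
  round 2: {{0},{1},{2},{3},{4}}
Fixed point at round 3; 5 class(es).
class of 0: {0}; class of 1: {1}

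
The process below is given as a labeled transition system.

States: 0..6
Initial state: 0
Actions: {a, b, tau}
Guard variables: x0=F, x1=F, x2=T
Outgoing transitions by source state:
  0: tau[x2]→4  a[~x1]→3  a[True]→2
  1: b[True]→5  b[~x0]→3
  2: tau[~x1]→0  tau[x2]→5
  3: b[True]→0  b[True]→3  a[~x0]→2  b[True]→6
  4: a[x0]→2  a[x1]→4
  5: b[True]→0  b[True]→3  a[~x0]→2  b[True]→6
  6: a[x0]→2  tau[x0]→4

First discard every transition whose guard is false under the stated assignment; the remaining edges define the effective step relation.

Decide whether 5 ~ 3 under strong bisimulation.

Answer: BISIMILAR

Working:
Compute ~ classes (split until stable):
  round 0: {{0,1,2,3,4,5,6}}
  round 1: {{0},{1},{2},{3,5},{4,6}}
5 equivalence class(es) (converged in 2)
5∈{3,5}, 3∈{3,5}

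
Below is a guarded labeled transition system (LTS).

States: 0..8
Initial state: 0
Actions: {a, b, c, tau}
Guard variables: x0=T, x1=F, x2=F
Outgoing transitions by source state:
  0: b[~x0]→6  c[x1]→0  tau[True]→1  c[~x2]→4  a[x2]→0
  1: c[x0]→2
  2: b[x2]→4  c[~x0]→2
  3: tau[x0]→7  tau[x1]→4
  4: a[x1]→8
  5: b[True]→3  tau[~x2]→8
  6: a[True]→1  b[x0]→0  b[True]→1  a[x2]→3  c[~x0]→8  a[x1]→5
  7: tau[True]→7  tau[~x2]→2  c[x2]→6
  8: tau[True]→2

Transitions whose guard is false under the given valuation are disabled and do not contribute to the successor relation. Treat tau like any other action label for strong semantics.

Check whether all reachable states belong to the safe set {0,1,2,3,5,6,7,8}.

Answer: INVARIANT VIOLATED at state 4

Analysis:
Inv-set: {0,1,2,3,5,6,7,8}
Reach set: {0,1,2,4}
  0: ok
  1: ok
  2: ok
  4: outside
witness against invariant: c → 4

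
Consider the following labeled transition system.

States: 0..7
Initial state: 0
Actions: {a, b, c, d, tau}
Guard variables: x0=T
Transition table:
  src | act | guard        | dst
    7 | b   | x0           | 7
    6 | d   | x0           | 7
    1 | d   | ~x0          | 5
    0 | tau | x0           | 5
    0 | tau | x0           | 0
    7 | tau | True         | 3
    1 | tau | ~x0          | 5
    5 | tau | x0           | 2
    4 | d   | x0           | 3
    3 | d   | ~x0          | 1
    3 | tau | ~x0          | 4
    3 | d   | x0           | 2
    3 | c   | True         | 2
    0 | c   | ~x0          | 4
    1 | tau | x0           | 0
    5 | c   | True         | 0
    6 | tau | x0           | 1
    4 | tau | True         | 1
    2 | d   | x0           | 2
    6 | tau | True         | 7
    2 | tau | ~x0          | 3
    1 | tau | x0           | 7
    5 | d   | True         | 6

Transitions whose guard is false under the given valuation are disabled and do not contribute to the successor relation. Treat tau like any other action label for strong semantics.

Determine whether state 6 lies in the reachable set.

Answer: REACHABLE

Working:
After dropping false guards: 17 live edges.
Layer 0: {0}
Layer 1: {5}  cumulative {0,5}
Layer 2: {2,6}  cumulative {0,2,5,6}
Layer 3: {1,7}  cumulative {0,1,2,5,6,7}
Layer 4: {3}  cumulative {0,1,2,3,5,6,7}
Reachable = {0,1,2,3,5,6,7}
Path to 6: tau·d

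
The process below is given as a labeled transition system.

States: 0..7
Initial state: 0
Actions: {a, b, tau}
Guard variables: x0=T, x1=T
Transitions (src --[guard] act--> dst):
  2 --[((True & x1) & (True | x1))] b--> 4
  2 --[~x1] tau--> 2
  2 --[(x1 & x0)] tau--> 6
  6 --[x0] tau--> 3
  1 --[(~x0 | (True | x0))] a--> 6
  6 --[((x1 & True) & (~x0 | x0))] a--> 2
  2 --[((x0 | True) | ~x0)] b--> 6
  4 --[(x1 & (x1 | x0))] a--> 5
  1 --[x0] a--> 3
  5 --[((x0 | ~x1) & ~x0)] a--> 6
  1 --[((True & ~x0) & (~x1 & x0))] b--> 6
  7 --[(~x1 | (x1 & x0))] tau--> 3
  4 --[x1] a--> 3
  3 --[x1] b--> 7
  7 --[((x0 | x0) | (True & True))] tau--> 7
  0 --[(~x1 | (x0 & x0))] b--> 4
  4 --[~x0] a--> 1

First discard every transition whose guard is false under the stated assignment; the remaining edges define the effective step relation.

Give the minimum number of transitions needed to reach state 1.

Answer: UNREACHABLE

Working:
BFS to 1:
  depth 0: {0}
  depth 1: {4}
  depth 2: {3,5}
  depth 3: {7}
1 never appears.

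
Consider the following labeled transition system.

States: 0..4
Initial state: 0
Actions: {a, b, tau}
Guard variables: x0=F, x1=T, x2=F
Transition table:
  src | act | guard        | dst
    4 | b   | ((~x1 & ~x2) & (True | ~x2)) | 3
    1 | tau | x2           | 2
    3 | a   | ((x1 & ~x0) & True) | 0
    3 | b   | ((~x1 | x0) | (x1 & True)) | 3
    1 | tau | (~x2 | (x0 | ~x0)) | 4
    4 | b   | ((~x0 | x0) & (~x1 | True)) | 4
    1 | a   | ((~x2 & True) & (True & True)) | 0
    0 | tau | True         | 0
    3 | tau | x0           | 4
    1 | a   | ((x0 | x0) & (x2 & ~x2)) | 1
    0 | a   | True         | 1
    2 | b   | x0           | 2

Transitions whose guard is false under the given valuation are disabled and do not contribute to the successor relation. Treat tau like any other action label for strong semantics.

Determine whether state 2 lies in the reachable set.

Answer: UNREACHABLE

Working:
Guard filter leaves 7 enabled edge(s).
L0 = {0}
L1 = {1}  now seen {0,1}
L2 = {4}  now seen {0,1,4}
Reachable = {0,1,4}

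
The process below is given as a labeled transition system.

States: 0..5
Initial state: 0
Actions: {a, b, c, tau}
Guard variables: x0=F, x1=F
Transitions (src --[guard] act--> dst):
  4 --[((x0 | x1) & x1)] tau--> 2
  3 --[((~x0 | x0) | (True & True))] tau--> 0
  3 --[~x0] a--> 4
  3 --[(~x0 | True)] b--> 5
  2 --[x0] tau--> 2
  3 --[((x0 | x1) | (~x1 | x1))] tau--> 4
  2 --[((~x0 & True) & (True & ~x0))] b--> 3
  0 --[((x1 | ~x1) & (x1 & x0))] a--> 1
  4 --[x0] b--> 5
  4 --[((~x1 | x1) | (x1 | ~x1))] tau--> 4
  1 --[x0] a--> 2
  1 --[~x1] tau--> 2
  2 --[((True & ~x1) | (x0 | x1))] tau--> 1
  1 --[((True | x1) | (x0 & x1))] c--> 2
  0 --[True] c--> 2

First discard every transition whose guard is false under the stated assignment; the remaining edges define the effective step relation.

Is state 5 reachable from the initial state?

Guard filter leaves 10 enabled edge(s).
Layer 0: {0}
Layer 1: {2}  now seen {0,2}
Layer 2: {1,3}  now seen {0,1,2,3}
Layer 3: {4,5}  now seen {0,1,2,3,4,5}
Reach set: {0,1,2,3,4,5}
Path to 5: c·b·b

Answer: REACHABLE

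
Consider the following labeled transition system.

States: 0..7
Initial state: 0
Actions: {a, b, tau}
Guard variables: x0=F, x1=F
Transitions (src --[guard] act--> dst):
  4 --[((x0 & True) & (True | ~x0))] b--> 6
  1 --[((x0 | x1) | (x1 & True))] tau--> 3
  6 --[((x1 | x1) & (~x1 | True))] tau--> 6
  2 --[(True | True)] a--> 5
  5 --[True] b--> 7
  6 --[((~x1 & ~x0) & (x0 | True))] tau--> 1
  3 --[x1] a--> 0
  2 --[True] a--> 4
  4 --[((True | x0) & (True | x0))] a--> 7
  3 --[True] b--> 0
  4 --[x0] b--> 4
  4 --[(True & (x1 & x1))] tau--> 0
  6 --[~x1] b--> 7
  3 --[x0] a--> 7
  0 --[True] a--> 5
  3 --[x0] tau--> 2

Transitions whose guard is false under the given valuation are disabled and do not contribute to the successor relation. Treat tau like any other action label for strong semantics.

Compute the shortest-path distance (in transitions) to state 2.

Answer: UNREACHABLE

Trace:
Layered search for 2:
  Layer 0: {0}
  Layer 1: {5}
  Layer 2: {7}
2 never appears.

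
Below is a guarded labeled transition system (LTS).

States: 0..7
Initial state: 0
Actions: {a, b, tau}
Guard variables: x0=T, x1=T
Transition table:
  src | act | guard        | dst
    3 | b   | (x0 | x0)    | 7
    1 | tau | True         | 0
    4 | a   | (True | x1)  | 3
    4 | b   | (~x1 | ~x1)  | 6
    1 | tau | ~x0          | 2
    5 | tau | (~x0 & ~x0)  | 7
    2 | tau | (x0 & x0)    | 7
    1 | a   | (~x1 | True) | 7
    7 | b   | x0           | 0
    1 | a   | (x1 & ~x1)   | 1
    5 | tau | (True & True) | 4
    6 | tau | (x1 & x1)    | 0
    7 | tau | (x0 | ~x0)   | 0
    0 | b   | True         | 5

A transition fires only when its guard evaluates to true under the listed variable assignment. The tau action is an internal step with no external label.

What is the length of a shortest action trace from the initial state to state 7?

Answer: 4

Trace:
Breadth-first toward 7:
  Layer 0: {0}
  Layer 1: {5}
  Layer 2: {4}
  Layer 3: {3}
  Layer 4: {7}
7 enters at depth 4; path b·tau·a·b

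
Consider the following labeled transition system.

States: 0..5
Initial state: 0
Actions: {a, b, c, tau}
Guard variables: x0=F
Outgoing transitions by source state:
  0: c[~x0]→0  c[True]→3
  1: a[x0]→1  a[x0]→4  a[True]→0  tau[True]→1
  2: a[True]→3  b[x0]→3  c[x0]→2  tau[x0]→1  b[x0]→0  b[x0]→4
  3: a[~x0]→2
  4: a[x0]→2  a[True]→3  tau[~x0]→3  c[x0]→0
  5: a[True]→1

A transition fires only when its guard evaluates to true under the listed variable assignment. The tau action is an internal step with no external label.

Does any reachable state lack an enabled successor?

Reach set: {0,2,3}
  0: c→0  c→3  [2 out]
  2: a→3  [1 out]
  3: a→2  [1 out]

Answer: DEADLOCK-FREE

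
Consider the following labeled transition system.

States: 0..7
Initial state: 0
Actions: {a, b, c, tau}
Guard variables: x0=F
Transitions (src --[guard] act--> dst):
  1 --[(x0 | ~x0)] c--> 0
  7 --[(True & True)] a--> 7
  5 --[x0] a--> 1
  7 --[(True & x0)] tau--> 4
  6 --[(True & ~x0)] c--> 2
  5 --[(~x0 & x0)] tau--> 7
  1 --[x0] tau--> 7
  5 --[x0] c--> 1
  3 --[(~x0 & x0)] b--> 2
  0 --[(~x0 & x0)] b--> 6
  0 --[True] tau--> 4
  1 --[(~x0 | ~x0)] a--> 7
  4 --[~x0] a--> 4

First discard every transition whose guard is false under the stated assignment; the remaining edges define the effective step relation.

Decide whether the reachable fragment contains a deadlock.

Answer: DEADLOCK-FREE

Working:
Reach set: {0,4}
  0: tau→4  [deg 1]
  4: a→4  [deg 1]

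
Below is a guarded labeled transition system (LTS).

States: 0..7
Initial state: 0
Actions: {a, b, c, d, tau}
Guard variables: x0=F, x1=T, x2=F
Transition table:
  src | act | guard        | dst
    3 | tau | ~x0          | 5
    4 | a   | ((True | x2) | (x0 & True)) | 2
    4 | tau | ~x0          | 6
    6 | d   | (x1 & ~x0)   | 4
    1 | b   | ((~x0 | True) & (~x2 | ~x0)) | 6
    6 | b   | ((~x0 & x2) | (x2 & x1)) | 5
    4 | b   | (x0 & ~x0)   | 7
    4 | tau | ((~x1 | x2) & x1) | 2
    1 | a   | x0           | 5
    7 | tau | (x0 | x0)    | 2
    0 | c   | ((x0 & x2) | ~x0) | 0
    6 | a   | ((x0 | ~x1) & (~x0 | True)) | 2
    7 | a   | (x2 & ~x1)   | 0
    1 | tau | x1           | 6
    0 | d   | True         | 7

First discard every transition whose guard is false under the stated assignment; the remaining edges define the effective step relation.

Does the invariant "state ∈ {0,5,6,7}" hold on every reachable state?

Answer: INVARIANT HOLDS

Trace:
Inv-set: {0,5,6,7}
Reachable = {0,7}
  0: safe
  7: safe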